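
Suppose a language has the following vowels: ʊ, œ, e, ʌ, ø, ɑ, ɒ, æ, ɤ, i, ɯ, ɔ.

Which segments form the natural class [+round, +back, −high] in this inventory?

ɒ, ɔ

Eliminate segments failing any feature: /ʊ/ is [+high]; /œ, ø/ are [−back]; /e, ʌ, ɑ, æ, ɤ, i, ɯ/ are [−round]. The remaining /ɒ, ɔ/ satisfy [+round], [+back], [−high].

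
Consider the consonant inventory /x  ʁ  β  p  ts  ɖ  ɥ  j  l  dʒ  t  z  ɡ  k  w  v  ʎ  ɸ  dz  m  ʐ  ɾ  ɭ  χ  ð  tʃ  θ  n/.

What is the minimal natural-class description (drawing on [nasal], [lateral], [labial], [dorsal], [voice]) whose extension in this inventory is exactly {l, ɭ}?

The class [+lateral], [−dorsal] has exactly /l, ɭ/ as its extension in this inventory. No smaller conjunction from the listed features achieves this: [−dorsal] alone would also admit /β, p, ts, ɖ, …/; [+lateral] alone would also admit /ʎ/; and checking the remaining single features turns up none with this extension.

[+lateral, −dorsal]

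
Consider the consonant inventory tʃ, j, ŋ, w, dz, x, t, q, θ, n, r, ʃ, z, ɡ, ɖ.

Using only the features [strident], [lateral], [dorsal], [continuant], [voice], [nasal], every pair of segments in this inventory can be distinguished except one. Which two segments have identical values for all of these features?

j, w

On the given features, /j/ and /w/ have an identical profile: [-strident], [-lateral], [+dorsal], [+continuant], [+voice], [-nasal]. No other two segments in the inventory coincide on all 6 features. (They do differ in [labial], [round] and [back], which are not among the given features.)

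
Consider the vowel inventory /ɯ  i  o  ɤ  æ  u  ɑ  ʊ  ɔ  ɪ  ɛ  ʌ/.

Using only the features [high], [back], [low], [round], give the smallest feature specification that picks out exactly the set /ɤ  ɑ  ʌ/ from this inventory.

The class [−high], [+back], [−round] has exactly /ɤ, ɑ, ʌ/ as its extension in this inventory. No smaller conjunction from the listed features achieves this: [+back, −round] alone would also admit /ɯ/; [−high, −round] alone would also admit /æ, ɛ/; [−high, +back] alone would also admit /o, ɔ/; and checking the remaining two-feature bundles turns up none with this extension.

[−high, +back, −round]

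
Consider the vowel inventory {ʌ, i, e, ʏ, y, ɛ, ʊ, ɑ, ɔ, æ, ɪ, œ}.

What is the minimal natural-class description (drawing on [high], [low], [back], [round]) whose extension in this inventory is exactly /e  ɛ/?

[−high, −low, −back, −round]

Every target segment is [−high], [−low], [−back], [−round]; each remaining inventory member fails at least one of these. Each conjunct is needed — [−low, −back, −round] alone would also admit /i, ɪ/; [−high, −back, −round] alone would also admit /æ/; [−high, −low, −round] alone would also admit /ʌ/; [−high, −low, −back] alone would also admit /œ/ — and no other combination of three listed features has exactly this extension, so four is the minimum.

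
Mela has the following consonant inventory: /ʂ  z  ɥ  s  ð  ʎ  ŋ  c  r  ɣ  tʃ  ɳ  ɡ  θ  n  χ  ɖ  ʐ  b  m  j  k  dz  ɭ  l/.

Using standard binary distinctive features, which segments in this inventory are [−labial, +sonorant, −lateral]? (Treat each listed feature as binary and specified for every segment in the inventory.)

ŋ, r, ɳ, n, j

Among the inventory, the [−labial] segments are /ʂ, z, s, ð, ʎ, ŋ, c, r, ɣ, tʃ, ɳ, ɡ, θ, n, χ, ɖ, ʐ, j, k, dz, ɭ, l/.
Of those, [+sonorant] gives /ʎ, ŋ, r, ɳ, n, j, ɭ, l/.
Then [−lateral] leaves /ŋ, r, ɳ, n, j/.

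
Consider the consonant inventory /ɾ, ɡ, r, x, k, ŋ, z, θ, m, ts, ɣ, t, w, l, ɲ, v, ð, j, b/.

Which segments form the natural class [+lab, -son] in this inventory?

Eliminate segments failing any feature: /ɾ, ɡ, r, x, k, ŋ, z, θ, ts, ɣ, t, l, ɲ, ð, j/ are [-labial]; /m, w/ are [+sonorant]. The remaining /v, b/ satisfy [+labial], [-sonorant].

v, b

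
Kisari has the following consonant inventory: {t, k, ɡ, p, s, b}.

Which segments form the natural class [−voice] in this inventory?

t, k, p, s

The [−voice] segments here are /t, k, p, s/; the remaining /ɡ, b/ are [+voice].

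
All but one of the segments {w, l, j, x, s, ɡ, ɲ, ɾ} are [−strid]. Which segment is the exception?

s

/x, ɾ, ɡ, j, ɲ, l, w/ are all [−strident]; /s/ (voiceless alveolar fricative) is [+strident].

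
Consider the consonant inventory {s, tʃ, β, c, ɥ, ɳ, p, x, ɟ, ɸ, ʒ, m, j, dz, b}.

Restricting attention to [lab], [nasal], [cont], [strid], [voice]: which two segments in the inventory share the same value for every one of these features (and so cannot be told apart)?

/ɥ/ (labial-palatal glide) and /β/ (voiced bilabial fricative) are both [+labial], [-nasal], [+continuant], [-strident], [+voice], so none of the listed features separates them. (They do differ in [sonorant], [round] and [dorsal], which are not among the given features.) Every other pair in the inventory differs on at least one listed feature.

ɥ, β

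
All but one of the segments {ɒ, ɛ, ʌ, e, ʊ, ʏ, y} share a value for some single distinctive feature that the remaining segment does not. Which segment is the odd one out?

ɒ

/y, ʏ, ʊ, e, ɛ, ʌ/ are all [−low], but /ɒ/ (low back rounded vowel) is [+low]. No other single segment can be removed to leave a set sharing one feature value that the removed segment lacks, so /ɒ/ is the odd one out.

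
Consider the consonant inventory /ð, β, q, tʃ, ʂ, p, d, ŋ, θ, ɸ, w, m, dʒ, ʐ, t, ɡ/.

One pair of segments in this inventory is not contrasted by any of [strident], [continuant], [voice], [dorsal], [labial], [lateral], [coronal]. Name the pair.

ɡ, ŋ

/ɡ/ (voiced velar stop) and /ŋ/ (velar nasal) are both [-strident], [-continuant], [+voice], [+dorsal], [-labial], [-lateral], [-coronal], so none of the listed features separates them. (They do differ in [sonorant] and [nasal], which are not among the given features.) Every other pair in the inventory differs on at least one listed feature.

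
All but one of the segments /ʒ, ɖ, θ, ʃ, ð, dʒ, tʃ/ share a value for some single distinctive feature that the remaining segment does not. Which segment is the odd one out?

/tʃ, ʒ, ð, θ, ʃ, dʒ/ are all [+distributed], but /ɖ/ (voiced retroflex stop) is [−distributed]. No other single segment can be removed to leave a set sharing one feature value that the removed segment lacks, so /ɖ/ is the odd one out.

ɖ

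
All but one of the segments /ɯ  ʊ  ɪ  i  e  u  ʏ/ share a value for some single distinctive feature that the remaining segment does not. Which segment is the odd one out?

e

[high] groups all but one: /ɪ, ʊ, ɯ, i, ʏ, u/ share [+high] while /e/ (mid front unrounded tense vowel) alone is [-high]. Removing any other segment would not leave a single-feature class that excludes it.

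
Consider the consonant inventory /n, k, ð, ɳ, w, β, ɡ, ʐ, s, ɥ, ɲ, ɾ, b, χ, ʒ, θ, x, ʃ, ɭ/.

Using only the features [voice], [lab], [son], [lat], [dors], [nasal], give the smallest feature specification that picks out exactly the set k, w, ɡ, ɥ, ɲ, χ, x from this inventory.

The target set is precisely the extension of [+dorsal] in this inventory.

[+dors]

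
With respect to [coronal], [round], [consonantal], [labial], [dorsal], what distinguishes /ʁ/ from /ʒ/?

/ʁ/ is the voiced uvular fricative and /ʒ/ is the voiced postalveolar fricative. Both are [−round], [+consonantal], [−labial]. /ʁ/ is [−coronal] while /ʒ/ is [+coronal]; /ʁ/ is [+dorsal] while /ʒ/ is [−dorsal], so the distinguishing features are [coronal], [dorsal].

[coronal], [dorsal]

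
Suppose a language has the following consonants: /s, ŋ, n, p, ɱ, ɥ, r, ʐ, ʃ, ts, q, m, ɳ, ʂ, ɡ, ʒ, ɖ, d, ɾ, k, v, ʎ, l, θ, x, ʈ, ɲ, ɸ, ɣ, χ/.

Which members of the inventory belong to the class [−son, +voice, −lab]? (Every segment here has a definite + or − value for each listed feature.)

ʐ, ɡ, ʒ, ɖ, d, ɣ

Eliminate segments failing any feature: /s, p, ʃ, ts, q, ʂ, k, θ, x, ʈ, ɸ, χ/ are [−voice]; /ŋ, n, ɱ, ɥ, r, m, ɳ, ɾ, ʎ, l, ɲ/ are [+sonorant]; /v/ is [+labial]. The remaining /ʐ, ɡ, ʒ, ɖ, d, ɣ/ satisfy [−sonorant], [+voice], [−labial].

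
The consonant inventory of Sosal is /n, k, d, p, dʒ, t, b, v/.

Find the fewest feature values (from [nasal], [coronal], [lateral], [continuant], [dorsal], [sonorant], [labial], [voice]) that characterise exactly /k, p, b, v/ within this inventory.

[−coronal]

/k, p, b, v/ are exactly the [−coronal] segments in the inventory, so a single feature suffices.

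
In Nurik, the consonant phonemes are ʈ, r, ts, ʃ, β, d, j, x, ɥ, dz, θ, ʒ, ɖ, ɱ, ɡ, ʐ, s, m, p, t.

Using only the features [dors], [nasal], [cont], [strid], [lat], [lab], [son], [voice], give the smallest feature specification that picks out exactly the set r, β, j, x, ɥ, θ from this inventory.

[+cont, -strid]

The class [+continuant], [-strident] has exactly /r, β, j, x, ɥ, θ/ as its extension in this inventory. No smaller conjunction from the listed features achieves this: [-strident] alone would also admit /ʈ, d, ɖ, ɱ, …/; [+continuant] alone would also admit /ʃ, ʒ, ʐ, s/; and checking the remaining single features turns up none with this extension.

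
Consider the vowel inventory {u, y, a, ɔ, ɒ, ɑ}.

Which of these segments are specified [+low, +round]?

ɒ

Checking each segment against [+low], [+round]: /ɒ/ (low back rounded vowel) satisfies every feature; every other segment in the inventory fails at least one.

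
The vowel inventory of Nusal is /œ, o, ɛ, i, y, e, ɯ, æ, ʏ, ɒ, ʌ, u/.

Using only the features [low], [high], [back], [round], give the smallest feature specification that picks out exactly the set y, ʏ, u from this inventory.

[+high, +round]

The class [+high], [+round] has exactly /y, ʏ, u/ as its extension in this inventory. No smaller conjunction from the listed features achieves this: [+round] alone would also admit /œ, o, ɒ/; [+high] alone would also admit /i, ɯ/; and checking the remaining single features turns up none with this extension.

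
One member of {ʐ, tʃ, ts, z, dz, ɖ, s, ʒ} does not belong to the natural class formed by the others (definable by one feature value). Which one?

/ʒ, dz, ʐ, ts, s, z, tʃ/ are all [+strident], but /ɖ/ (voiced retroflex stop) is [−strident]. No other single segment can be removed to leave a set sharing one feature value that the removed segment lacks, so /ɖ/ is the odd one out.

ɖ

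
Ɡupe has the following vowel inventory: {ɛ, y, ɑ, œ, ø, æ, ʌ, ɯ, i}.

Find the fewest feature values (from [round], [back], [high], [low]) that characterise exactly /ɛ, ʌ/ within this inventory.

The class [−high], [−low], [−round] has exactly /ɛ, ʌ/ as its extension in this inventory. No smaller conjunction from the listed features achieves this: [−low, −round] alone would also admit /ɯ, i/; [−high, −round] alone would also admit /ɑ, æ/; [−high, −low] alone would also admit /œ, ø/; and checking the remaining two-feature bundles turns up none with this extension.

[−high, −low, −round]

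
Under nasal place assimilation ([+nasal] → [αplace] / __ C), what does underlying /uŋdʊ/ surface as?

[undʊ]

The only nasal preceding a consonant is /ŋ/ before /d/. /d/ is [+coronal], so /ŋ/ → /n/, giving [undʊ].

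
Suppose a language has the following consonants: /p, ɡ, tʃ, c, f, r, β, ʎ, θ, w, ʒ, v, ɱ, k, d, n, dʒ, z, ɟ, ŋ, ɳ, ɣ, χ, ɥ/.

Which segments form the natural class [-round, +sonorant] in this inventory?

r, ʎ, ɱ, n, ŋ, ɳ

The [-round] segments are /p, ɡ, tʃ, c, f, r, β, ʎ, θ, ʒ, v, ɱ, k, d, n, dʒ, z, ɟ, ŋ, ɳ, ɣ, χ/.
Among these, [+sonorant] leaves /r, ʎ, ɱ, n, ŋ, ɳ/.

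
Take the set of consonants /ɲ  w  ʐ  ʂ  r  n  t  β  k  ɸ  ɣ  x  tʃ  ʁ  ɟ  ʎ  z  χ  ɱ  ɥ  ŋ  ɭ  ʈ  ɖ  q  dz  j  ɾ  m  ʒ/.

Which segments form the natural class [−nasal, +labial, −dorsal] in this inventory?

Among the inventory, the [−nasal] segments are /w, ʐ, ʂ, r, t, β, k, ɸ, ɣ, x, tʃ, ʁ, ɟ, ʎ, z, χ, ɥ, ɭ, ʈ, ɖ, q, dz, j, ɾ, ʒ/.
Then [+labial] gives /w, β, ɸ, ɥ/.
Of those, [−dorsal] leaves /β, ɸ/.

β, ɸ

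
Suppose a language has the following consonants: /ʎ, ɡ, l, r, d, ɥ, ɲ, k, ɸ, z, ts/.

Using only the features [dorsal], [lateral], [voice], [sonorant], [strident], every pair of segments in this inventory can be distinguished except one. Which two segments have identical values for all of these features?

Both /ɲ/ and /ɥ/ are [+dorsal], [−lateral], [+voice], [+sonorant], [−strident]. Since the list omits [nasal], [continuant], [labial] and [round] — which do distinguish the palatal nasal from the labial-palatal glide — this pair collapses; all other pairs remain distinct.

ɲ, ɥ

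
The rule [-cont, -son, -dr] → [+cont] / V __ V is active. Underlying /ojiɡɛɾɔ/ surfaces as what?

The only segment in the rule's environment that also matches [-cont, -son, -dr] is /ɡ/. Applying [+continuant] turns the voiced velar stop into /ɣ/ (voiced velar fricative), giving [ojiɣɛɾɔ].

[ojiɣɛɾɔ]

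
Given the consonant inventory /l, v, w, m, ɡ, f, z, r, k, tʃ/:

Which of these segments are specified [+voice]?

The [+voice] segments here are /l, v, w, m, ɡ, z, r/; the remaining /f, k, tʃ/ are [−voice].

l, v, w, m, ɡ, z, r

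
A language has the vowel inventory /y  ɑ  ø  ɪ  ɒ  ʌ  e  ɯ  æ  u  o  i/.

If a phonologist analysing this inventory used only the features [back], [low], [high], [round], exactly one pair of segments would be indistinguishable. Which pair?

/ɪ/ (high front unrounded lax vowel) and /i/ (high front unrounded tense vowel) are both [−back], [−low], [+high], [−round], so none of the listed features separates them. (They do differ in [tense], which is not among the given features.) Every other pair in the inventory differs on at least one listed feature.

ɪ, i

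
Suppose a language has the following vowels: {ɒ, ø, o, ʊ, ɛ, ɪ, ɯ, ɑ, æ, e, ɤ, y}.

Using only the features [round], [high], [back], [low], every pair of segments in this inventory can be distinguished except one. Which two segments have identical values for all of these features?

/e/ (mid front unrounded tense vowel) and /ɛ/ (mid front unrounded lax vowel) are both [−round], [−high], [−back], [−low], so none of the listed features separates them. (They do differ in [tense], which is not among the given features.) Every other pair in the inventory differs on at least one listed feature.

e, ɛ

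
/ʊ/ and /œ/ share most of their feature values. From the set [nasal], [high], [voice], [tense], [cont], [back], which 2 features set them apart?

The two segments share [−nasal], [+voice], [−tense], [+continuant]. The only features from the list on which they differ: /ʊ/ is [+high] while /œ/ is [−high]; /ʊ/ is [+back] while /œ/ is [−back].

[high], [back]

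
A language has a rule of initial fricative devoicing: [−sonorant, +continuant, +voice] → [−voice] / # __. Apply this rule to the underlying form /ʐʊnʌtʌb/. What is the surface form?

The only segment in the rule's environment that also matches [−sonorant, +continuant, +voice] is /ʐ/. Applying [−voice] turns the voiced retroflex fricative into /ʂ/ (voiceless retroflex fricative), giving [ʂʊnʌtʌb].

[ʂʊnʌtʌb]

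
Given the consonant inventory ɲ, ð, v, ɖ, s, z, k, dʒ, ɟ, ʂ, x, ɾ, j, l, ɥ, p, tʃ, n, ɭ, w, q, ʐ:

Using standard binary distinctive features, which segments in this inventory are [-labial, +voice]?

Eliminate segments failing any feature: /v, ɥ, p, w/ are [+labial]; /s, k, ʂ, x, tʃ, q/ are [-voice]. The remaining /ɲ, ð, ɖ, z, dʒ, ɟ, ɾ, j, l, n, ɭ, ʐ/ satisfy [-labial], [+voice].

ɲ, ð, ɖ, z, dʒ, ɟ, ɾ, j, l, n, ɭ, ʐ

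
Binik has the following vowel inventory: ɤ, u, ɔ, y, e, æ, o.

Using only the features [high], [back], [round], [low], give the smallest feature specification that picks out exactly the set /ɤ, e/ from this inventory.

[−low, −round]

/ɤ, e/ are all [−low], [−round], and no other segment in the inventory matches both values. Dropping any one of them over-generates: [−round] alone would also admit /æ/; [−low] alone would also admit /u, ɔ, y, o/. No other single listed feature picks out exactly this set either, so fewer than two features will not do.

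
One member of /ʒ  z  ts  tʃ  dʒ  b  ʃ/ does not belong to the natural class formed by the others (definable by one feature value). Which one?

b

[strident] (equivalently [labial], [coronal]) groups all but one: /tʃ, ʒ, ʃ, ts, z, dʒ/ share [+strident] while /b/ (voiced bilabial stop) alone is [−strident]. Removing any other segment would not leave a single-feature class that excludes it.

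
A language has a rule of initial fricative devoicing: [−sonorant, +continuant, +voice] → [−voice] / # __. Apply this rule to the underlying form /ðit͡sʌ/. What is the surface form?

[θit͡sʌ]

Only the initial segment /ð/ is both word-initial and matches the structural description. It is a voiced dental fricative, so [−sonorant, +continuant, +voice] holds; changing it to [−voice] with all other features held fixed yields /θ/ (voiceless dental fricative). No other segment meets both the structural description and the environment, so the output is [θit͡sʌ].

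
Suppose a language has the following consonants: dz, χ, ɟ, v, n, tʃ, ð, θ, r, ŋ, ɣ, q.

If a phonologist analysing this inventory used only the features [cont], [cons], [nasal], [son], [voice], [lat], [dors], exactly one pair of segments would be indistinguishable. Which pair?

/v/ (voiced labiodental fricative) and /ð/ (voiced dental fricative) are both [+continuant], [+consonantal], [−nasal], [−sonorant], [+voice], [−lateral], [−dorsal], so none of the listed features separates them. (They do differ in [labial] and [coronal], which are not among the given features.) Every other pair in the inventory differs on at least one listed feature.

v, ð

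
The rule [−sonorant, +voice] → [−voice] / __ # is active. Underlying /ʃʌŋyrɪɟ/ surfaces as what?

[ʃʌŋyrɪc]

/ɟ/ satisfies [−sonorant, +voice] and sits in __ #. The [−voice] counterpart of the voiced palatal stop is /c/. Other segments in /ʃʌŋyrɪɟ/ either fail the structural description or are not in the environment, so the surface form is [ʃʌŋyrɪc].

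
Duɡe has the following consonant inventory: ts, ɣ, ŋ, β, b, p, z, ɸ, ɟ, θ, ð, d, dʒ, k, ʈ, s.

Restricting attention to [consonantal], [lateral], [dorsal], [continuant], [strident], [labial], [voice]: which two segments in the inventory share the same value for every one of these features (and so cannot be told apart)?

ŋ, ɟ

/ŋ/ (velar nasal) and /ɟ/ (voiced palatal stop) are both [+consonantal], [−lateral], [+dorsal], [−continuant], [−strident], [−labial], [+voice], so none of the listed features separates them. (They do differ in [sonorant], [nasal] and [back], which are not among the given features.) Every other pair in the inventory differs on at least one listed feature.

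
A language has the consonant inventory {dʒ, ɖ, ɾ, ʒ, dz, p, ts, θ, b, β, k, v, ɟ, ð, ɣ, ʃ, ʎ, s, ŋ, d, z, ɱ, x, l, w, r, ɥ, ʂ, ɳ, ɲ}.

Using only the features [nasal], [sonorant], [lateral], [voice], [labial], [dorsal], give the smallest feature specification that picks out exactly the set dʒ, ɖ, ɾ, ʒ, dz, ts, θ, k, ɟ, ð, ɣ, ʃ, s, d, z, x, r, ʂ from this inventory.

[-nasal, -lateral, -labial]

/dʒ, ɖ, ɾ, ʒ, dz, ts, θ, k, ɟ, ð, ɣ, ʃ, s, d, z, x, r, ʂ/ are all [-nasal], [-lateral], [-labial], and no other segment in the inventory matches all three values. Dropping any one of them over-generates: [-lateral, -labial] alone would also admit /ŋ, ɳ, ɲ/; [-nasal, -labial] alone would also admit /ʎ, l/; [-nasal, -lateral] alone would also admit /p, b, β, v, …/. No other combination of two listed features picks out exactly this set either, so fewer than three features will not do.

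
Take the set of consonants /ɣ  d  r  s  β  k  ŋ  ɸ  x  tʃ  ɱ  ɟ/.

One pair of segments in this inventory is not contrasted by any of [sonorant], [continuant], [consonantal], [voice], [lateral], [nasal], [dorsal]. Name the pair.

ɸ, s

Both /ɸ/ and /s/ are [−sonorant], [+continuant], [+consonantal], [−voice], [−lateral], [−nasal], [−dorsal]. Since the list omits [strident], [labial] and [coronal] — which do distinguish the voiceless bilabial fricative from the voiceless alveolar fricative — this pair collapses; all other pairs remain distinct.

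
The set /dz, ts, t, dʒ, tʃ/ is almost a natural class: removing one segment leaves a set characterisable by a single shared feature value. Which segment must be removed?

[delayed release] (equivalently [strident]) groups all but one: /dʒ, dz, tʃ, ts/ share [+delayed release] while /t/ (voiceless alveolar stop) alone is [−delayed release]. Removing any other segment would not leave a single-feature class that excludes it.

t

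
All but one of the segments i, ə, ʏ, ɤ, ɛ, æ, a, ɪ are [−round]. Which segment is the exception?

Every segment except /ʏ/ is [−round]. /ʏ/ (high front rounded lax vowel) is [+round], so it is the exception.

ʏ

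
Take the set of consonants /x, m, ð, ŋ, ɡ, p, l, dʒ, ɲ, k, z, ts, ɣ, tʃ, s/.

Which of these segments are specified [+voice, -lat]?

m, ð, ŋ, ɡ, dʒ, ɲ, z, ɣ

Eliminate segments failing any feature: /x, p, k, ts, tʃ, s/ are [-voice]; /l/ is [+lateral]. The remaining /m, ð, ŋ, ɡ, dʒ, ɲ, z, ɣ/ satisfy [+voice], [-lateral].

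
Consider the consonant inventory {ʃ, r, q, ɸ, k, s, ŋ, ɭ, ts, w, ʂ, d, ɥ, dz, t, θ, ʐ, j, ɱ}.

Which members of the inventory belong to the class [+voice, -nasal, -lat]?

r, w, d, ɥ, dz, ʐ, j

First, the [+voice] segments are /r, ŋ, ɭ, w, d, ɥ, dz, ʐ, j, ɱ/.
Of those, [-nasal] gives /r, ɭ, w, d, ɥ, dz, ʐ, j/.
Of those, [-lateral] leaves /r, w, d, ɥ, dz, ʐ, j/.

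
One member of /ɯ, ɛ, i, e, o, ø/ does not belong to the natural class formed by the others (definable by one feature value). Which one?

ɛ

[tense] groups all but one: /i, e, o, ø, ɯ/ share [+tense] while /ɛ/ (mid front unrounded lax vowel) alone is [−tense]. Removing any other segment would not leave a single-feature class that excludes it.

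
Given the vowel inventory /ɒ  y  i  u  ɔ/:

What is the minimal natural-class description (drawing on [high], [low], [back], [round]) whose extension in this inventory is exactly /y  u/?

Every target segment is [+high], [+round]; each remaining inventory member fails at least one of these. Each conjunct is needed — [+round] alone would also admit /ɒ, ɔ/; [+high] alone would also admit /i/ — and no other single listed feature has exactly this extension, so two is the minimum.

[+high, +round]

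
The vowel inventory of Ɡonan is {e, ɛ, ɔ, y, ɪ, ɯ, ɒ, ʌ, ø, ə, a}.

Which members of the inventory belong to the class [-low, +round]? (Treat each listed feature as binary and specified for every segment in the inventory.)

ɔ, y, ø

Eliminate segments failing any feature: /e, ɛ, ɪ, ɯ, ʌ, ə/ are [-round]; /ɒ, a/ are [+low]. The remaining /ɔ, y, ø/ satisfy [-low], [+round].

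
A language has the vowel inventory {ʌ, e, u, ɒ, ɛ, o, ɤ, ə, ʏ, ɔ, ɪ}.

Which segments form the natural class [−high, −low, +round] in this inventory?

o, ɔ

Eliminate segments failing any feature: /ʌ, e, ɛ, ɤ, ə/ are [−round]; /u, ʏ, ɪ/ are [+high]; /ɒ/ is [+low]. The remaining /o, ɔ/ satisfy [−high], [−low], [+round].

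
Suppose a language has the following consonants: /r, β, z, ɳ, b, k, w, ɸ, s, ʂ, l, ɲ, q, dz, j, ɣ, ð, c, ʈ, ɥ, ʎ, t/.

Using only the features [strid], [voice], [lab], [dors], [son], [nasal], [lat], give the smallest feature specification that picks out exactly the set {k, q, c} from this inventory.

The class [-voice], [+dorsal] has exactly /k, q, c/ as its extension in this inventory. No smaller conjunction from the listed features achieves this: [+dorsal] alone would also admit /w, ɲ, j, ɣ, …/; [-voice] alone would also admit /ɸ, s, ʂ, ʈ, …/; and checking the remaining single features turns up none with this extension.

[-voice, +dors]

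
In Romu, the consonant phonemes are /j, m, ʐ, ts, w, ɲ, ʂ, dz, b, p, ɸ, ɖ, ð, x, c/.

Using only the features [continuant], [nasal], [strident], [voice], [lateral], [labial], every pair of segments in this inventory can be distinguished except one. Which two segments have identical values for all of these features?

/ð/ (voiced dental fricative) and /j/ (palatal glide) are both [+continuant], [-nasal], [-strident], [+voice], [-lateral], [-labial], so none of the listed features separates them. (They do differ in [sonorant] and [dorsal], which are not among the given features.) Every other pair in the inventory differs on at least one listed feature.

ð, j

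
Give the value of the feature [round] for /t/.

As the voiceless alveolar stop, /t/ is [-round].

[-round]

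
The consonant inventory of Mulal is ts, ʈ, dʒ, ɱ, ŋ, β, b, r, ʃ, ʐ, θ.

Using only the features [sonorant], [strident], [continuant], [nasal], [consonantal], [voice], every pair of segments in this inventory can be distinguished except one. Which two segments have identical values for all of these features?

On the given features, /ŋ/ and /ɱ/ have an identical profile: [+sonorant], [-strident], [-continuant], [+nasal], [+consonantal], [+voice]. No other two segments in the inventory coincide on all 6 features. (They do differ in [labial] and [dorsal], which are not among the given features.)

ŋ, ɱ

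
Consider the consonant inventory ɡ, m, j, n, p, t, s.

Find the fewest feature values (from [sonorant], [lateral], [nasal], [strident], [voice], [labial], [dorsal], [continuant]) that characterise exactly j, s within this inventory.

Every target segment is [+continuant] and no other inventory member is, so one feature is enough.

[+continuant]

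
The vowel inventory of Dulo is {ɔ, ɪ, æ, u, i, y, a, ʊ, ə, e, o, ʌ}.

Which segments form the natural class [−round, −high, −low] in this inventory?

Eliminate segments failing any feature: /ɔ, u, y, ʊ, o/ are [+round]; /ɪ, i/ are [+high]; /æ, a/ are [+low]. The remaining /ə, e, ʌ/ satisfy [−round], [−high], [−low].

ə, e, ʌ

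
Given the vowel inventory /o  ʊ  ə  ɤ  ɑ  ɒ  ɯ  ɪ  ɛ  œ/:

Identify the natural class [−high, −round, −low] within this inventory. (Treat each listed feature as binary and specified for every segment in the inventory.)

ə, ɤ, ɛ

Checking each segment against [−high], [−round], [−low]: /ə/ (mid central vowel (schwa)), /ɤ/ (mid back unrounded tense vowel), /ɛ/ (mid front unrounded lax vowel) satisfy every feature; every other segment in the inventory fails at least one.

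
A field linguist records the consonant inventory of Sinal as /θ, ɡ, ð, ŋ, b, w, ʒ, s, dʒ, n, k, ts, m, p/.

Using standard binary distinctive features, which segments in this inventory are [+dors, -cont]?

ɡ, ŋ, k

Among the inventory, the [+dorsal] segments are /ɡ, ŋ, w, k/.
Among these, [-continuant] leaves /ɡ, ŋ, k/.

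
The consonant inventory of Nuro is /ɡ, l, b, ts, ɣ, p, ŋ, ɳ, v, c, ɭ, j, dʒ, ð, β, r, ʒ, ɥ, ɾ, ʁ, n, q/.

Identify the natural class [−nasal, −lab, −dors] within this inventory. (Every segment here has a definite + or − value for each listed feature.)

Among the inventory, the [−nasal] segments are /ɡ, l, b, ts, ɣ, p, v, c, ɭ, j, dʒ, ð, β, r, ʒ, ɥ, ɾ, ʁ, q/.
Intersecting with [−labial] gives /ɡ, l, ts, ɣ, c, ɭ, j, dʒ, ð, r, ʒ, ɾ, ʁ, q/.
Among these, [−dorsal] leaves /l, ts, ɭ, dʒ, ð, r, ʒ, ɾ/.

l, ts, ɭ, dʒ, ð, r, ʒ, ɾ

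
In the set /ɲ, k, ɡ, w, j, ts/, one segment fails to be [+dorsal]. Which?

Every segment except /ts/ is [+dorsal]. /ts/ (voiceless alveolar affricate) is [-dorsal], so it is the exception.

ts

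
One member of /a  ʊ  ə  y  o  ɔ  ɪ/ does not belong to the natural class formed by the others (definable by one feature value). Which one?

/y, ə, ɪ, ɔ, ʊ, o/ are all [−low], but /a/ (low unrounded vowel) is [+low]. No other single segment can be removed to leave a set sharing one feature value that the removed segment lacks, so /a/ is the odd one out.

a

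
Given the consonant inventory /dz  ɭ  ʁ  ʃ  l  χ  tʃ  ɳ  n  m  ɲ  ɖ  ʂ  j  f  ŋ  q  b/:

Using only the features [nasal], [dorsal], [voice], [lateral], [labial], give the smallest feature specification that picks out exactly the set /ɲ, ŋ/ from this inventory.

[+nasal, +dorsal]

Every target segment is [+nasal], [+dorsal]; each remaining inventory member fails at least one of these. Each conjunct is needed — [+dorsal] alone would also admit /ʁ, χ, j, q/; [+nasal] alone would also admit /ɳ, n, m/ — and no other single listed feature has exactly this extension, so two is the minimum.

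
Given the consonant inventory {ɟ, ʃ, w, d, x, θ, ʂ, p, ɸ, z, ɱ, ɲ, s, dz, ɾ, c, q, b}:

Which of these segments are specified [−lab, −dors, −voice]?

Checking each segment against [−labial], [−dorsal], [−voice]: /ʃ/ (voiceless postalveolar fricative), /θ/ (voiceless dental fricative), /ʂ/ (voiceless retroflex fricative), /s/ (voiceless alveolar fricative) satisfy every feature; every other segment in the inventory fails at least one.

ʃ, θ, ʂ, s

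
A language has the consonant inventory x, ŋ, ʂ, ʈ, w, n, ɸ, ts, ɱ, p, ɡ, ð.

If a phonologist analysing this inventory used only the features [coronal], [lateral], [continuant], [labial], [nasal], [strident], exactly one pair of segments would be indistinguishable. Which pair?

Both /ɸ/ and /w/ are [−coronal], [−lateral], [+continuant], [+labial], [−nasal], [−strident]. Since the list omits [sonorant], [voice], [round] and [dorsal] — which do distinguish the voiceless bilabial fricative from the labial-velar glide — this pair collapses; all other pairs remain distinct.

ɸ, w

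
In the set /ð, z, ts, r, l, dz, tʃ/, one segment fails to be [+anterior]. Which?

tʃ

/tʃ/ is the voiceless postalveolar affricate, which is [−anterior]; the rest — /l, dz, ts, z, ð, r/ — are [+anterior].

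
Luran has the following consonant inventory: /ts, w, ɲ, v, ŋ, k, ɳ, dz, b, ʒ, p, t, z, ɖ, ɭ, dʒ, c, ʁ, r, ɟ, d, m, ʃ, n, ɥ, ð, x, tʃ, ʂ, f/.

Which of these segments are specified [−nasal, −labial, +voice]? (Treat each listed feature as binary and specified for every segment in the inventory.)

First, the [−nasal] segments are /ts, w, v, k, dz, b, ʒ, p, t, z, ɖ, ɭ, dʒ, c, ʁ, r, ɟ, d, ʃ, ɥ, ð, x, tʃ, ʂ, f/.
Among these, [−labial] gives /ts, k, dz, ʒ, t, z, ɖ, ɭ, dʒ, c, ʁ, r, ɟ, d, ʃ, ð, x, tʃ, ʂ/.
Of those, [+voice] leaves /dz, ʒ, z, ɖ, ɭ, dʒ, ʁ, r, ɟ, d, ð/.

dz, ʒ, z, ɖ, ɭ, dʒ, ʁ, r, ɟ, d, ð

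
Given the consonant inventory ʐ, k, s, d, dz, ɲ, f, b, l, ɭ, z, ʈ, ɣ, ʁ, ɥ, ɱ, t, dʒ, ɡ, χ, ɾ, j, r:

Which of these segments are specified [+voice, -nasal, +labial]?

b, ɥ

Among the inventory, the [+voice] segments are /ʐ, d, dz, ɲ, b, l, ɭ, z, ɣ, ʁ, ɥ, ɱ, dʒ, ɡ, ɾ, j, r/.
Of those, [-nasal] gives /ʐ, d, dz, b, l, ɭ, z, ɣ, ʁ, ɥ, dʒ, ɡ, ɾ, j, r/.
Then [+labial] leaves /b, ɥ/.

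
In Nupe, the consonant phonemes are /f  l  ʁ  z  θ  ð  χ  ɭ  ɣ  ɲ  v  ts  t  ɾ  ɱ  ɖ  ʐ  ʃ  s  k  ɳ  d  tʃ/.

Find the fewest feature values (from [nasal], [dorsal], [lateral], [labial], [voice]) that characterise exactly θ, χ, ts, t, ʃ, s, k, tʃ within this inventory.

[−voice, −labial]

Every target segment is [−voice], [−labial]; each remaining inventory member fails at least one of these. Each conjunct is needed — [−labial] alone would also admit /l, ʁ, z, ð, …/; [−voice] alone would also admit /f/ — and no other single listed feature has exactly this extension, so two is the minimum.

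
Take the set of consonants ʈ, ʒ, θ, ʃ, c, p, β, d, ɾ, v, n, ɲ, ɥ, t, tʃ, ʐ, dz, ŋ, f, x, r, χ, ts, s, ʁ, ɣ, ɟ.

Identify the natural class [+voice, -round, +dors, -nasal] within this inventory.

ʁ, ɣ, ɟ

Checking each segment against [+voice], [-round], [+dorsal], [-nasal]: /ʁ/ (voiced uvular fricative), /ɣ/ (voiced velar fricative), /ɟ/ (voiced palatal stop) satisfy every feature; every other segment in the inventory fails at least one.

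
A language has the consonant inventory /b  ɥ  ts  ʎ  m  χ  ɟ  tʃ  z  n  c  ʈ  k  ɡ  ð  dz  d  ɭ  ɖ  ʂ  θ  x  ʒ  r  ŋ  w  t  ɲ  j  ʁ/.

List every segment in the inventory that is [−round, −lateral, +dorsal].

χ, ɟ, c, k, ɡ, x, ŋ, ɲ, j, ʁ

Checking each segment against [−round], [−lateral], [+dorsal]: /χ/ (voiceless uvular fricative), /ɟ/ (voiced palatal stop), /c/ (voiceless palatal stop), /k/ (voiceless velar stop), /ɡ/ (voiced velar stop), /x/ (voiceless velar fricative), among others, satisfy every feature; every other segment in the inventory fails at least one.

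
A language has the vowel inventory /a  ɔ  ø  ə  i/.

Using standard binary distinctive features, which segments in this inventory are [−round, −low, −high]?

Among the inventory, the [−round] segments are /a, ə, i/.
Of those, [−low] gives /ə, i/.
Then [−high] leaves /ə/.

ə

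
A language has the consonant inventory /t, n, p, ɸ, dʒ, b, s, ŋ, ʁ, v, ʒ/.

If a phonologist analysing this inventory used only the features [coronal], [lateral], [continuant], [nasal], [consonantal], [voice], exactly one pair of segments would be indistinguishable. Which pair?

Both /v/ and /ʁ/ are [−coronal], [−lateral], [+continuant], [−nasal], [+consonantal], [+voice]. Since the list omits [labial] and [dorsal] — which do distinguish the voiced labiodental fricative from the voiced uvular fricative — this pair collapses; all other pairs remain distinct.

v, ʁ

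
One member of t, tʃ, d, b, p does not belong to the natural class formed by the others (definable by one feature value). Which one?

tʃ

[delayed release] (equivalently [strident]) groups all but one: /p, b, d, t/ share [-delayed release] while /tʃ/ (voiceless postalveolar affricate) alone is [+delayed release]. Removing any other segment would not leave a single-feature class that excludes it.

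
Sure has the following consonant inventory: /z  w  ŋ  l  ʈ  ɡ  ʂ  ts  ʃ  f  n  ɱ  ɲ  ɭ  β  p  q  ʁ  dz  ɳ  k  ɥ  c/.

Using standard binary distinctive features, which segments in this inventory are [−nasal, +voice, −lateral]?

Checking each segment against [−nasal], [+voice], [−lateral]: /z/ (voiced alveolar fricative), /w/ (labial-velar glide), /ɡ/ (voiced velar stop), /β/ (voiced bilabial fricative), /ʁ/ (voiced uvular fricative), /dz/ (voiced alveolar affricate), among others, satisfy every feature; every other segment in the inventory fails at least one.

z, w, ɡ, β, ʁ, dz, ɥ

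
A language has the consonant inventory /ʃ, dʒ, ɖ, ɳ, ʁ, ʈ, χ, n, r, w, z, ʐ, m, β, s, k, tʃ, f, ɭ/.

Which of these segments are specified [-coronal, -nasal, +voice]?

Checking each segment against [-coronal], [-nasal], [+voice]: /ʁ/ (voiced uvular fricative), /w/ (labial-velar glide), /β/ (voiced bilabial fricative) satisfy every feature; every other segment in the inventory fails at least one.

ʁ, w, β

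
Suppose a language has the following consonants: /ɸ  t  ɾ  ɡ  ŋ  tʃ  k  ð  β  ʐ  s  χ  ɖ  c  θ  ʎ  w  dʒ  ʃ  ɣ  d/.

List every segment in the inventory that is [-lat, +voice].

Eliminate segments failing any feature: /ɸ, t, tʃ, k, s, χ, c, θ, ʃ/ are [-voice]; /ʎ/ is [+lateral]. The remaining /ɾ, ɡ, ŋ, ð, β, ʐ, ɖ, w, dʒ, ɣ, d/ satisfy [-lateral], [+voice].

ɾ, ɡ, ŋ, ð, β, ʐ, ɖ, w, dʒ, ɣ, d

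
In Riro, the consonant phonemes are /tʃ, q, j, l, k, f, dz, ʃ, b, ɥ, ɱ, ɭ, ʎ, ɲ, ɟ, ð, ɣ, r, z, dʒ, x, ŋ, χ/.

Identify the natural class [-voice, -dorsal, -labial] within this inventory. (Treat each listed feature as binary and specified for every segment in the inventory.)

Checking each segment against [-voice], [-dorsal], [-labial]: /tʃ/ (voiceless postalveolar affricate), /ʃ/ (voiceless postalveolar fricative) satisfy every feature; every other segment in the inventory fails at least one.

tʃ, ʃ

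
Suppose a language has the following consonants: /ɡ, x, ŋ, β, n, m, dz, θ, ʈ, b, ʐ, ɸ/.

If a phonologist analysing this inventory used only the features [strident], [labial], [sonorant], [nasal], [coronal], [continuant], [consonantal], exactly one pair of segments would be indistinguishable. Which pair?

β, ɸ

On the given features, /β/ and /ɸ/ have an identical profile: [-strident], [+labial], [-sonorant], [-nasal], [-coronal], [+continuant], [+consonantal]. No other two segments in the inventory coincide on all 7 features. (They do differ in [voice], which is not among the given features.)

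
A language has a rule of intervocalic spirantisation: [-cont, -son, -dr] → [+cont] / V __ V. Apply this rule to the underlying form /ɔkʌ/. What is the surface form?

[ɔxʌ]

Only /k/ occurs between two vowels (/ɔ/ __ /ʌ/) and matches the structural description. It is a voiceless velar stop, so [-cont, -son, -dr] holds; changing it to [+continuant] with all other features held fixed yields /x/ (voiceless velar fricative). No other segment meets both the structural description and the environment, so the output is [ɔxʌ].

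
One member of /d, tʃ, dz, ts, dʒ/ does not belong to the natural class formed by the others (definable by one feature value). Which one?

d

[delayed release] (equivalently [strident]) groups all but one: /dz, tʃ, ts, dʒ/ share [+delayed release] while /d/ (voiced alveolar stop) alone is [−delayed release]. Removing any other segment would not leave a single-feature class that excludes it.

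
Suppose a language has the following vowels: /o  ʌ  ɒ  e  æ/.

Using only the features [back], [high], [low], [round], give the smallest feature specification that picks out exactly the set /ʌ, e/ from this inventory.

[-low, -round]

/ʌ, e/ are all [-low], [-round], and no other segment in the inventory matches both values. Dropping any one of them over-generates: [-round] alone would also admit /æ/; [-low] alone would also admit /o/. No other single listed feature picks out exactly this set either, so fewer than two features will not do.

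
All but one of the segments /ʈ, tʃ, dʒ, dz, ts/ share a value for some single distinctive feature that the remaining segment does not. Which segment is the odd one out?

The remaining segments after removing /ʈ/ share [+delayed release]; /ʈ/ (voiceless retroflex stop) is [−delayed release]. For every other candidate removal, the leftover set fails to share any single feature value that the removed segment lacks.

ʈ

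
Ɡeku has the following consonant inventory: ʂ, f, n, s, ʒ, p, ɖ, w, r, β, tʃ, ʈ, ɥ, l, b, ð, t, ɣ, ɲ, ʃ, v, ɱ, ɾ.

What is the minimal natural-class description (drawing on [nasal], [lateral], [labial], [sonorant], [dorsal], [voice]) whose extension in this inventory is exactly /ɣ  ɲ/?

Every target segment is [−labial], [+dorsal]; each remaining inventory member fails at least one of these. Each conjunct is needed — [+dorsal] alone would also admit /w, ɥ/; [−labial] alone would also admit /ʂ, n, s, ʒ, …/ — and no other single listed feature has exactly this extension, so two is the minimum.

[−labial, +dorsal]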